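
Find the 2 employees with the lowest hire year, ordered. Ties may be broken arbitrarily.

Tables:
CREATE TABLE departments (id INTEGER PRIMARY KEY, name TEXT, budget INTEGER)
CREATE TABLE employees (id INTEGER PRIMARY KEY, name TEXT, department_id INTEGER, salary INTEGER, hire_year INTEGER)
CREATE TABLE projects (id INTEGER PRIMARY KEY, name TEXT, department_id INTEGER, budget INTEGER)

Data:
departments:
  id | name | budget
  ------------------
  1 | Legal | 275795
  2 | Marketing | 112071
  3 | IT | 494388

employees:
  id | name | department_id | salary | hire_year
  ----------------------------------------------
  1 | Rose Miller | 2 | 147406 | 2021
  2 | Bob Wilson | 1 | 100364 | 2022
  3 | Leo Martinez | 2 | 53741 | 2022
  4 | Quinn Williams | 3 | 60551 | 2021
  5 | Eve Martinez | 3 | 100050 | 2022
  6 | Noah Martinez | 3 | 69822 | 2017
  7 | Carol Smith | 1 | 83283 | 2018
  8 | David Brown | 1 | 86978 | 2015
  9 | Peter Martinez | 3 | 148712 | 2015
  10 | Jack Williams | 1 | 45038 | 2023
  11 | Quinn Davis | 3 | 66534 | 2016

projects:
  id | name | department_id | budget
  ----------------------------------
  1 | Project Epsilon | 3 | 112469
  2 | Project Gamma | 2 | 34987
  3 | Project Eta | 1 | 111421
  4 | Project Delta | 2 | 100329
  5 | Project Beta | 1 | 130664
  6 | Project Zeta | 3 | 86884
SELECT name, hire_year FROM employees ORDER BY hire_year ASC LIMIT 2

Execution result:
name | hire_year
David Brown | 2015
Peter Martinez | 2015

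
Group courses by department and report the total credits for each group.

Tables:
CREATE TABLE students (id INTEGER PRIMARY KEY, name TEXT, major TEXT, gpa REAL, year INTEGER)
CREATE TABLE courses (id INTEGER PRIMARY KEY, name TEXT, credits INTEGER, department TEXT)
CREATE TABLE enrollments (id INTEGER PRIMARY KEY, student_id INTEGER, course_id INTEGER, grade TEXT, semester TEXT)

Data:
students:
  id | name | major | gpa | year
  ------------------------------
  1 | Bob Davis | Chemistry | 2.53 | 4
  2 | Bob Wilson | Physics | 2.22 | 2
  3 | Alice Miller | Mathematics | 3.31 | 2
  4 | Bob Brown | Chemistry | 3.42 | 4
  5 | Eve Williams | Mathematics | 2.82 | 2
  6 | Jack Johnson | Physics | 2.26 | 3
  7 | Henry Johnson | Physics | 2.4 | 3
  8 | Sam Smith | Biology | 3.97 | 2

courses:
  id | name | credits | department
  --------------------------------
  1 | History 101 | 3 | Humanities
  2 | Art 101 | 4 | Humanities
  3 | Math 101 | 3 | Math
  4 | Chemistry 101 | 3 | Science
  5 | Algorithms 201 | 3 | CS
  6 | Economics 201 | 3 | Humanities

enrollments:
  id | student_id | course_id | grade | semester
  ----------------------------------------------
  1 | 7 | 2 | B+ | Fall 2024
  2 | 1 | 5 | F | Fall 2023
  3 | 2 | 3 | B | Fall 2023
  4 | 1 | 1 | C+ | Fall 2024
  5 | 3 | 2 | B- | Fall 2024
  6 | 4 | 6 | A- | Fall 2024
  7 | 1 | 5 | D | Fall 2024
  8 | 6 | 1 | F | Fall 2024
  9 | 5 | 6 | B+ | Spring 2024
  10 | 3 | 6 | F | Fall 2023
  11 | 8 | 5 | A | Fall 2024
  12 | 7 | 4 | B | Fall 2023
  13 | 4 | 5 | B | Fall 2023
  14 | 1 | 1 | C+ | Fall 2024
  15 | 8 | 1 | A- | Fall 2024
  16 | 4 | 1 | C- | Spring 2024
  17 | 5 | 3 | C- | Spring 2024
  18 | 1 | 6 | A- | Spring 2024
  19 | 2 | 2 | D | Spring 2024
SELECT department, SUM(credits) AS sum_credits FROM courses GROUP BY department

Execution result:
department | sum_credits
CS | 3
Humanities | 10
Math | 3
Science | 3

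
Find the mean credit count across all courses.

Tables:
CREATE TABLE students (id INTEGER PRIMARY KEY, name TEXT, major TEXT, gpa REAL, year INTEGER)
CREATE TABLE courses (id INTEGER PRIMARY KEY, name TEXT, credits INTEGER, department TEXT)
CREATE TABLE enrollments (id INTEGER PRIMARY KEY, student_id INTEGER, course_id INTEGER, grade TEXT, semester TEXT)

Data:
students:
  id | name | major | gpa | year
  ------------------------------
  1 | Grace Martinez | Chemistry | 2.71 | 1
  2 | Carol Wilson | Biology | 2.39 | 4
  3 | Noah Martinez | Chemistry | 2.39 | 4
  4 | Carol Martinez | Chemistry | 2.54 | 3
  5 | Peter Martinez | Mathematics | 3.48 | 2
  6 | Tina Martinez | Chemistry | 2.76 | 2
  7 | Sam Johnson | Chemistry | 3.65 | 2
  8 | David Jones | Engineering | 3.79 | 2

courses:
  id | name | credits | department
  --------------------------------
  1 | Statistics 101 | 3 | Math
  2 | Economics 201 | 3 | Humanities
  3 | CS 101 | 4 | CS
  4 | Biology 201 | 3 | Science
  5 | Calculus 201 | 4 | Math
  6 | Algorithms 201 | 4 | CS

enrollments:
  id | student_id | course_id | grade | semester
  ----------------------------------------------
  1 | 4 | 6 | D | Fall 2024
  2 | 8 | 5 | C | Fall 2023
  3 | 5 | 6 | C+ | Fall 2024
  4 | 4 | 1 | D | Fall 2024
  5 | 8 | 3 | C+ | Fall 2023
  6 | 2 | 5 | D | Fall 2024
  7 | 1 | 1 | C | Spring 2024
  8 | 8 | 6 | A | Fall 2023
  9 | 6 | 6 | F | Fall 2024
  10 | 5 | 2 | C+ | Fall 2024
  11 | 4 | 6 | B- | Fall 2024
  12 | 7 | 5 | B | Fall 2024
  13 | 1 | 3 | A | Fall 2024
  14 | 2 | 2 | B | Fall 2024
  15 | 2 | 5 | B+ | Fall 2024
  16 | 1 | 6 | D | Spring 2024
SELECT AVG(credits) FROM courses

Execution result:
3.50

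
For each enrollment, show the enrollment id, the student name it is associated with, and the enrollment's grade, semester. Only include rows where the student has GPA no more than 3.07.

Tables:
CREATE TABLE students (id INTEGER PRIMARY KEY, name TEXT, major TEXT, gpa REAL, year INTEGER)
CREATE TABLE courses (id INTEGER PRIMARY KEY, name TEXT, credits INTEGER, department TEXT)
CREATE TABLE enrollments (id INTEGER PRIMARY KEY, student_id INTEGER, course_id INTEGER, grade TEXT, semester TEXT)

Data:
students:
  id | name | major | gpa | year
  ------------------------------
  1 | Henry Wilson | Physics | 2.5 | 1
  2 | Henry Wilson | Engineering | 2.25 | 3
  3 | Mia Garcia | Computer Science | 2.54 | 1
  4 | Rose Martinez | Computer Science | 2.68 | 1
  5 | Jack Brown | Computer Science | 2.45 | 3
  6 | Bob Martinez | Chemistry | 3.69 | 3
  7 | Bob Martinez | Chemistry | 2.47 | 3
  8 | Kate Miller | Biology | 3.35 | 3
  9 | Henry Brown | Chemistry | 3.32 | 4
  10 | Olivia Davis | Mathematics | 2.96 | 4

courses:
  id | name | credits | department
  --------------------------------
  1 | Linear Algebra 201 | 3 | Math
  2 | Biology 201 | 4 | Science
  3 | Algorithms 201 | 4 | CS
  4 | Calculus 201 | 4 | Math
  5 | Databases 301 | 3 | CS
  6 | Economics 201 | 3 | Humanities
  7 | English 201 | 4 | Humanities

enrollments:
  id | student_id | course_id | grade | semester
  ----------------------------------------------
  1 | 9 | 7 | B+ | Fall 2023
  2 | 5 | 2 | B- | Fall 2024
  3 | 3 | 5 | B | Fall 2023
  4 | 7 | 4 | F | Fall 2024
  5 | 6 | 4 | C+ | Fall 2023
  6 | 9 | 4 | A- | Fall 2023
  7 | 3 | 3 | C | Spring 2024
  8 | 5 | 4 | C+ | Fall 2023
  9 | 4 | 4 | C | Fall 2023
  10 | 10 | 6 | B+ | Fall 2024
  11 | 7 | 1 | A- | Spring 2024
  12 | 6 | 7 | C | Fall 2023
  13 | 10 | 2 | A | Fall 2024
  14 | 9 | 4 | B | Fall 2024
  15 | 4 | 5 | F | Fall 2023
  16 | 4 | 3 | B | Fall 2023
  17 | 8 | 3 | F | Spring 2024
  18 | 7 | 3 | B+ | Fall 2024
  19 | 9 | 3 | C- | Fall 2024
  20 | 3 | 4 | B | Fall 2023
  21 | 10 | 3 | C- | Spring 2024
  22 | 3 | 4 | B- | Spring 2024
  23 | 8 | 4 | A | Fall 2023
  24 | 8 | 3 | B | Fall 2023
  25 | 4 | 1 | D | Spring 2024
SELECT c.id, p.name AS student, c.grade, c.semester FROM enrollments c JOIN students p ON c.student_id = p.id WHERE p.gpa <= 3.07

Execution result:
id | student | grade | semester
2 | Jack Brown | B- | Fall 2024
3 | Mia Garcia | B | Fall 2023
4 | Bob Martinez | F | Fall 2024
7 | Mia Garcia | C | Spring 2024
8 | Jack Brown | C+ | Fall 2023
9 | Rose Martinez | C | Fall 2023
10 | Olivia Davis | B+ | Fall 2024
11 | Bob Martinez | A- | Spring 2024
13 | Olivia Davis | A | Fall 2024
15 | Rose Martinez | F | Fall 2023
16 | Rose Martinez | B | Fall 2023
18 | Bob Martinez | B+ | Fall 2024
20 | Mia Garcia | B | Fall 2023
21 | Olivia Davis | C- | Spring 2024
22 | Mia Garcia | B- | Spring 2024
25 | Rose Martinez | D | Spring 2024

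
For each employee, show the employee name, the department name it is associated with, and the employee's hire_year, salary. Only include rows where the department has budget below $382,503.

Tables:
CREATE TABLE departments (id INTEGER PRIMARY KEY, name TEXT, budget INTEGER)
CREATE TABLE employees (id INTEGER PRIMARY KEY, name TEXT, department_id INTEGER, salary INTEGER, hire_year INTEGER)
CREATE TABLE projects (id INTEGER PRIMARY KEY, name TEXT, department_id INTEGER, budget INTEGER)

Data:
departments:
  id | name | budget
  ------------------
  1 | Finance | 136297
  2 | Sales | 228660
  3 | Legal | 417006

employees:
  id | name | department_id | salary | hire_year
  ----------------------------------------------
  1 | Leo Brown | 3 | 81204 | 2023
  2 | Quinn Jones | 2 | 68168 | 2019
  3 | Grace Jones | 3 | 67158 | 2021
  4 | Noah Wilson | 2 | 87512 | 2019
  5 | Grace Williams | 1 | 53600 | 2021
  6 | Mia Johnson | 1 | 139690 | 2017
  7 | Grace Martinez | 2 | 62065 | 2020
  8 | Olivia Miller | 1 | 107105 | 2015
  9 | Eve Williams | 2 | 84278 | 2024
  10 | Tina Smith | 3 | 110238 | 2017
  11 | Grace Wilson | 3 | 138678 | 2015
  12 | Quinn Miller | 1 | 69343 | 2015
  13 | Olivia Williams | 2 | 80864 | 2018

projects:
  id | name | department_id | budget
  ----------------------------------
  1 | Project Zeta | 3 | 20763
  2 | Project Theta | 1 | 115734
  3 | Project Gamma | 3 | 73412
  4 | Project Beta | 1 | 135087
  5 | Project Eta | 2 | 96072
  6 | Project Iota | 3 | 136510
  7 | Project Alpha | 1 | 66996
SELECT c.name, p.name AS department, c.hire_year, c.salary FROM employees c JOIN departments p ON c.department_id = p.id WHERE p.budget < 382503

Execution result:
name | department | hire_year | salary
Quinn Jones | Sales | 2019 | 68168
Noah Wilson | Sales | 2019 | 87512
Grace Williams | Finance | 2021 | 53600
Mia Johnson | Finance | 2017 | 139690
Grace Martinez | Sales | 2020 | 62065
Olivia Miller | Finance | 2015 | 107105
Eve Williams | Sales | 2024 | 84278
Quinn Miller | Finance | 2015 | 69343
Olivia Williams | Sales | 2018 | 80864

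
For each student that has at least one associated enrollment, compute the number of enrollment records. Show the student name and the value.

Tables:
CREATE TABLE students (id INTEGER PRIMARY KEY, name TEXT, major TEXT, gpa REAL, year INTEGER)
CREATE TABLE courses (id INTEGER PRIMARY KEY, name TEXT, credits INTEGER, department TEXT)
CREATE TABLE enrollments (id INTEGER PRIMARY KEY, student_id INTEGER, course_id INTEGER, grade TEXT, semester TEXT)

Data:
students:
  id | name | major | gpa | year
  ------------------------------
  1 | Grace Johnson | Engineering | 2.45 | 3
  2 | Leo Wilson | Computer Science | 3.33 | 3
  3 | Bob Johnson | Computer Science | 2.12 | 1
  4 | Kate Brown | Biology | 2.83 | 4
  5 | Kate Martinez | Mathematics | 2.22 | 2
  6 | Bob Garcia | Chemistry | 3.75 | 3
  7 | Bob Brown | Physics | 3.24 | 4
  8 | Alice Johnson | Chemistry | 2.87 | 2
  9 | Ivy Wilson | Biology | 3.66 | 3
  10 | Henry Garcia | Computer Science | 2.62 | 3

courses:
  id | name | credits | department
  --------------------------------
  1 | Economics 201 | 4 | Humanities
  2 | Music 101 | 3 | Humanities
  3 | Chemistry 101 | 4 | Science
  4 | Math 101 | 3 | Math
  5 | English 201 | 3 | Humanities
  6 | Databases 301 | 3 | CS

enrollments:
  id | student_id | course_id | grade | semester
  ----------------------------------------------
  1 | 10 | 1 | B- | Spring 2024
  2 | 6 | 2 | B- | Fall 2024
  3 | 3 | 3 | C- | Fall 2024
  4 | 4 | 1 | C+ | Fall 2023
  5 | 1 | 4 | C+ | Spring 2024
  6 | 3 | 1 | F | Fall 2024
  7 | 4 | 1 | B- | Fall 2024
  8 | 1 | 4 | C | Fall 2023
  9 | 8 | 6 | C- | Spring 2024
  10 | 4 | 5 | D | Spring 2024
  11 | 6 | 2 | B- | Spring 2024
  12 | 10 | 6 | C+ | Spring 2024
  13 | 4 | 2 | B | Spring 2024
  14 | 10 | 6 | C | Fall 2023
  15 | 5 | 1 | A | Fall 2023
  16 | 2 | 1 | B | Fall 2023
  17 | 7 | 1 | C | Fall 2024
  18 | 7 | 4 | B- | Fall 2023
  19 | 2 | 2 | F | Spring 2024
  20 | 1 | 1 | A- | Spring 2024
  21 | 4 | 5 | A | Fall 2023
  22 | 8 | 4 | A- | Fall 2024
SELECT p.name, COUNT(*) AS n FROM enrollments c JOIN students p ON c.student_id = p.id GROUP BY p.id, p.name

Execution result:
name | n
Grace Johnson | 3
Leo Wilson | 2
Bob Johnson | 2
Kate Brown | 5
Kate Martinez | 1
Bob Garcia | 2
Bob Brown | 2
Alice Johnson | 2
Henry Garcia | 3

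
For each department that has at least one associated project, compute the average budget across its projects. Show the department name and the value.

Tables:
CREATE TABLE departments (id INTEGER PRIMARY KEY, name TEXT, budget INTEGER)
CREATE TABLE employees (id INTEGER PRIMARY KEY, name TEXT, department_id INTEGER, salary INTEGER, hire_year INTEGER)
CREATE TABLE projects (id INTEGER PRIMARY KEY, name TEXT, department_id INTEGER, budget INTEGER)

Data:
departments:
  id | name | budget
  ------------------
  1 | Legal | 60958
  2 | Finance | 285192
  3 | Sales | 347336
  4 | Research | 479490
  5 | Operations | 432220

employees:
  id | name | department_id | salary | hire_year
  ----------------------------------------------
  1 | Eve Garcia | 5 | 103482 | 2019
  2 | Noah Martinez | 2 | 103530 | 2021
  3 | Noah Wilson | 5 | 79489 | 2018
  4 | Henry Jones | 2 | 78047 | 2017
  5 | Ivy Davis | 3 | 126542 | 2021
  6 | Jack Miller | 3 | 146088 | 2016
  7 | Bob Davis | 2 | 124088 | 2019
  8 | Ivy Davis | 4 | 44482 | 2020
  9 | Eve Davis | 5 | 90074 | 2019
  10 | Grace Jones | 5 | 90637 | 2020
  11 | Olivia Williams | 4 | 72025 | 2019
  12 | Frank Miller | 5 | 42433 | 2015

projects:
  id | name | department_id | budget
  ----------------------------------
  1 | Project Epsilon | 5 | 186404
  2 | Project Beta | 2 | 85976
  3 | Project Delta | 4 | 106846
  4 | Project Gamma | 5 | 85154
SELECT p.name, AVG(c.budget) AS avg_budget FROM projects c JOIN departments p ON c.department_id = p.id GROUP BY p.id, p.name

Execution result:
name | avg_budget
Finance | 85976.00
Research | 106846.00
Operations | 135779.00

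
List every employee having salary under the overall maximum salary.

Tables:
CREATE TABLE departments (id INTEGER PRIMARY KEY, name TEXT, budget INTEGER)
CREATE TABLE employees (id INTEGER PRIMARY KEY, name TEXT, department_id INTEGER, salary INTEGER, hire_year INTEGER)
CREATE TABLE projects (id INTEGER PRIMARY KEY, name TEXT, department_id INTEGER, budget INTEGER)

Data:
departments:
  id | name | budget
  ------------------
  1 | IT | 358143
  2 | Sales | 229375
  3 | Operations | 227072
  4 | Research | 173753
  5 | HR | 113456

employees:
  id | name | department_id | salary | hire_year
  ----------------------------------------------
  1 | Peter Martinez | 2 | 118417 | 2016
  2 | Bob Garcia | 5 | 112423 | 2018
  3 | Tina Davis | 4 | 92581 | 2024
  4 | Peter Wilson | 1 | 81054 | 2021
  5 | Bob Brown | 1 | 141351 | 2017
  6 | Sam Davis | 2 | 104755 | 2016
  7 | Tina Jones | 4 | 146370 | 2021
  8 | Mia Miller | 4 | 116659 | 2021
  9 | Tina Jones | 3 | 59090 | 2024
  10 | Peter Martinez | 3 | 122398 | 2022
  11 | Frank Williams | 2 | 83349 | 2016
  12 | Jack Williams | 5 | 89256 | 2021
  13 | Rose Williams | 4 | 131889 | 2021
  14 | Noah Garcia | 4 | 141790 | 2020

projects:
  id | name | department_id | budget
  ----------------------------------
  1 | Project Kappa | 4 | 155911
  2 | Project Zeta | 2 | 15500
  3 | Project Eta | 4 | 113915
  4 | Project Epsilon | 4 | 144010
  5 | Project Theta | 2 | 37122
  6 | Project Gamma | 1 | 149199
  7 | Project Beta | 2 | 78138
SELECT name, salary FROM employees WHERE salary < (SELECT MAX(salary) FROM employees)

Execution result:
name | salary
Peter Martinez | 118417
Bob Garcia | 112423
Tina Davis | 92581
Peter Wilson | 81054
Bob Brown | 141351
Sam Davis | 104755
Mia Miller | 116659
Tina Jones | 59090
Peter Martinez | 122398
Frank Williams | 83349
Jack Williams | 89256
Rose Williams | 131889
Noah Garcia | 141790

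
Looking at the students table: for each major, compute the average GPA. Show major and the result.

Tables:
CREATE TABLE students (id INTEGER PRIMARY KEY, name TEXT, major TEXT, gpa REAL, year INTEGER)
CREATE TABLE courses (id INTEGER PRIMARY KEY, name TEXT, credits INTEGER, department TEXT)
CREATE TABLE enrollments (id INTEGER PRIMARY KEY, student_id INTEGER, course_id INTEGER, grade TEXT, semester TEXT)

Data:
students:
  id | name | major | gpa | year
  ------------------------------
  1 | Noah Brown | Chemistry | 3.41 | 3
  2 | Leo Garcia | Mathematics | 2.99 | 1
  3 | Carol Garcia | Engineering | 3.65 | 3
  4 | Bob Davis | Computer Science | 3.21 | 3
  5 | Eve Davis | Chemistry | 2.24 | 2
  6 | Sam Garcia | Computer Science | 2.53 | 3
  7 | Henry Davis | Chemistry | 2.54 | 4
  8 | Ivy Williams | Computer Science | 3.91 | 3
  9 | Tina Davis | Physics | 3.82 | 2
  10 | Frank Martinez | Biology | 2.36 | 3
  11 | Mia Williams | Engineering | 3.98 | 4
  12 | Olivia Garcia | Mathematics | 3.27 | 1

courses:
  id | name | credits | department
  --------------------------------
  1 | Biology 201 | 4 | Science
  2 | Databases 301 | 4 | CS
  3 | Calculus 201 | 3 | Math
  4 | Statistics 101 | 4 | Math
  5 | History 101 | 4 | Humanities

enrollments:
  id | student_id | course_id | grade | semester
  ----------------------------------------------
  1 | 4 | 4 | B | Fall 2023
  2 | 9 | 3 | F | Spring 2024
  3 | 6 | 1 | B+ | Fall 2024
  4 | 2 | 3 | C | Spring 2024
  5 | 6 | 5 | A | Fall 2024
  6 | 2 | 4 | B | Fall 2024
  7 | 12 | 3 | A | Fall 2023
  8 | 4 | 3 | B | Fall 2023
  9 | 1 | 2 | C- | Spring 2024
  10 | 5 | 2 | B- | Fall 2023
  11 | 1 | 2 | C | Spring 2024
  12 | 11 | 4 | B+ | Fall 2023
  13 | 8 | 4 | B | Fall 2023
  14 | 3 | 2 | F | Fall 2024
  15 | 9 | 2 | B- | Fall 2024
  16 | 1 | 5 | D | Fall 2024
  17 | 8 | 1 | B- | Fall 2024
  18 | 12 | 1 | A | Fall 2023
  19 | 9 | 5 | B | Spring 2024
SELECT major, AVG(gpa) AS avg_gpa FROM students GROUP BY major

Execution result:
major | avg_gpa
Biology | 2.36
Chemistry | 2.73
Computer Science | 3.22
Engineering | 3.82
Mathematics | 3.13
Physics | 3.82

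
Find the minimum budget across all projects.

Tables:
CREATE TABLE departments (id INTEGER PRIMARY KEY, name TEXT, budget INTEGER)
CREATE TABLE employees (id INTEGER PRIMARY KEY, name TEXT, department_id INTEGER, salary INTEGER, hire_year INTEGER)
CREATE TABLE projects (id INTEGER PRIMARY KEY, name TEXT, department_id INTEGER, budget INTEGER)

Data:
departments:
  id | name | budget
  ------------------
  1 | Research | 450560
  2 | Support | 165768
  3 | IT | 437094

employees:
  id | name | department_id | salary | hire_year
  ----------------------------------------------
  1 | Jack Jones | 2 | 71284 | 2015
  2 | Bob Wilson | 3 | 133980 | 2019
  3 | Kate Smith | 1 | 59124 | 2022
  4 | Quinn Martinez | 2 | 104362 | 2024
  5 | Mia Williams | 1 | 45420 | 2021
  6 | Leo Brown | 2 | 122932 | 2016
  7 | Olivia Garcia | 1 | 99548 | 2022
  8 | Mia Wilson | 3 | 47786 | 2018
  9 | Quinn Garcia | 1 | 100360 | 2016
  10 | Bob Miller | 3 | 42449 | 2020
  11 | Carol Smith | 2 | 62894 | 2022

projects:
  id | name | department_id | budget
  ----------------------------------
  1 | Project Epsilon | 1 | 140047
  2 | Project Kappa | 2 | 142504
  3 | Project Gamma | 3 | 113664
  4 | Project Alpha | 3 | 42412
SELECT MIN(budget) FROM projects

Execution result:
42412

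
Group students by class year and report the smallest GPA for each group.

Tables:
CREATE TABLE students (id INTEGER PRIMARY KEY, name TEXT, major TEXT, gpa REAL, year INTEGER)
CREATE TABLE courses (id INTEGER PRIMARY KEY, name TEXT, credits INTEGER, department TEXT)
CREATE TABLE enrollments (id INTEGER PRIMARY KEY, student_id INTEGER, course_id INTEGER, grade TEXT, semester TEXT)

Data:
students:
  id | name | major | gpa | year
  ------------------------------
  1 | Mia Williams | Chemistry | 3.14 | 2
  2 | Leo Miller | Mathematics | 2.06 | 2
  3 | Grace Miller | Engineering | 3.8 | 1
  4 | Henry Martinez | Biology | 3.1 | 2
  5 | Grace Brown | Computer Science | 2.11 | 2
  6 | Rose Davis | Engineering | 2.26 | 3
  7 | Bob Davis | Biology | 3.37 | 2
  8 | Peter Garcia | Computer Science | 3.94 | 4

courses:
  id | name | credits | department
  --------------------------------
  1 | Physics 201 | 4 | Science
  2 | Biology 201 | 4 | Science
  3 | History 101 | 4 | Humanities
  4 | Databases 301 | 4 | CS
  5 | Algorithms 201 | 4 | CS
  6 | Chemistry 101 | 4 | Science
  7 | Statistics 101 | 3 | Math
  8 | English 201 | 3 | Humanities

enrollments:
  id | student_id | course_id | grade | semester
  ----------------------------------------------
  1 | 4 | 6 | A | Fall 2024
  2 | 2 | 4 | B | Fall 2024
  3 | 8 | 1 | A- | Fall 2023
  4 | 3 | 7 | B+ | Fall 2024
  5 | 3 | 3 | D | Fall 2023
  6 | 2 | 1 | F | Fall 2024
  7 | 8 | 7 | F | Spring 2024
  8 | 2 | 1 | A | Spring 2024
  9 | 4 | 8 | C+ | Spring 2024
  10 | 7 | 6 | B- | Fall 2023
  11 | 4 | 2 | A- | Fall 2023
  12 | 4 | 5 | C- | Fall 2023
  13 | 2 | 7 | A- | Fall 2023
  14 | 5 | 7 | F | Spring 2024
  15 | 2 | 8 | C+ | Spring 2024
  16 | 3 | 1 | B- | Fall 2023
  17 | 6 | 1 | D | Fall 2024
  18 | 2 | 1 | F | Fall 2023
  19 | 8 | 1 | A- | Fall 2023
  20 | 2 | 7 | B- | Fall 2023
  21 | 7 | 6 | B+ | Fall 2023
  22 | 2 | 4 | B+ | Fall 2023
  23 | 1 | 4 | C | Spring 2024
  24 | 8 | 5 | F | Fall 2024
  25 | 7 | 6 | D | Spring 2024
SELECT year, MIN(gpa) AS min_gpa FROM students GROUP BY year

Execution result:
year | min_gpa
1 | 3.80
2 | 2.06
3 | 2.26
4 | 3.94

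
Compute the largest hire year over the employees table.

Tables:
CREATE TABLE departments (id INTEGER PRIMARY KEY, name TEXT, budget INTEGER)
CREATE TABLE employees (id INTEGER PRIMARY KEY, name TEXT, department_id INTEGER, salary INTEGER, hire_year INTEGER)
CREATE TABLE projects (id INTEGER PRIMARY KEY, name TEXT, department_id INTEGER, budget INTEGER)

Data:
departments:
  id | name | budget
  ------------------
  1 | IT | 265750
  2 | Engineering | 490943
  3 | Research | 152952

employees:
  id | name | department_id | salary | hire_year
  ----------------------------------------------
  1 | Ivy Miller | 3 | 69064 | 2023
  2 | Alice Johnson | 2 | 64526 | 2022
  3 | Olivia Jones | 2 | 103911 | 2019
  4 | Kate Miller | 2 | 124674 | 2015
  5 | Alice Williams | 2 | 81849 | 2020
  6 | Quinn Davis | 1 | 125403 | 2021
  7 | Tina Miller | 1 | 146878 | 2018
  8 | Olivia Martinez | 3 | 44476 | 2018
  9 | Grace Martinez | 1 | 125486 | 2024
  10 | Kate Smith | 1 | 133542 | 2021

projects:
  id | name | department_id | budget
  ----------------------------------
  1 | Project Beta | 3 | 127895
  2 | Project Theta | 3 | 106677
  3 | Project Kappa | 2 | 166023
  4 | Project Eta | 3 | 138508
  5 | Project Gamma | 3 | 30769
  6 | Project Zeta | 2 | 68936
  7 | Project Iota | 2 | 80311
SELECT MAX(hire_year) FROM employees

Execution result:
2024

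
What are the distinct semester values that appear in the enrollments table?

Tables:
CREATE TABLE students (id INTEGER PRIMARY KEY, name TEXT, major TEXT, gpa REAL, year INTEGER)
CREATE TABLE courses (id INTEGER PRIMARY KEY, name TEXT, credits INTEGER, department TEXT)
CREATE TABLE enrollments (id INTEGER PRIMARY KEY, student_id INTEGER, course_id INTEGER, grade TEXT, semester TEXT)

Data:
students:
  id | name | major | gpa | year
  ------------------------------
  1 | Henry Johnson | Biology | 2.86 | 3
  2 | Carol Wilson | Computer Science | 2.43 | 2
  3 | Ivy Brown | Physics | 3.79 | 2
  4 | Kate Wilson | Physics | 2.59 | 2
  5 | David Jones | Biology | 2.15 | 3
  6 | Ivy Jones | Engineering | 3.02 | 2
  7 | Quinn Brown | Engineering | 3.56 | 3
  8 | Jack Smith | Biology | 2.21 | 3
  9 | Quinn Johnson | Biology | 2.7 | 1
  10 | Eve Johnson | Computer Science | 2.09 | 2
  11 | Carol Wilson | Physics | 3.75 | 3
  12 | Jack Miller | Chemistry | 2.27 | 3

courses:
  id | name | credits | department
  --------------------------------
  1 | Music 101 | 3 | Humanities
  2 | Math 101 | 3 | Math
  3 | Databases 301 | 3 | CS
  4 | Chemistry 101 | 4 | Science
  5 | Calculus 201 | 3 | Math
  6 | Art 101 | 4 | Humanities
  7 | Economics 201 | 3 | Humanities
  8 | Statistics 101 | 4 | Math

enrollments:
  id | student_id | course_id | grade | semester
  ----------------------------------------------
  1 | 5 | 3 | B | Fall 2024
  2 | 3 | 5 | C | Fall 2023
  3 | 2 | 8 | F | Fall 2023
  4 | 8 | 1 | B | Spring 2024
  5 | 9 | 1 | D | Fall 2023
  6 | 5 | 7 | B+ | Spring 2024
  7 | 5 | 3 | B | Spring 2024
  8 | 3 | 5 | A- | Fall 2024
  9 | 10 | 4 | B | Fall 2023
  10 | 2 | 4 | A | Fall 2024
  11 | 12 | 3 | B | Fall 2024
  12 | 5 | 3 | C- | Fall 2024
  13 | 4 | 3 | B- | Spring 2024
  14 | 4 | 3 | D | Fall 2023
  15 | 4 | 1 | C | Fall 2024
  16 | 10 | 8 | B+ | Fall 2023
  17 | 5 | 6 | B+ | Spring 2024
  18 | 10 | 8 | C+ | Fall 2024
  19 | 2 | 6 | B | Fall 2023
SELECT DISTINCT semester FROM enrollments

Execution result:
semester
Fall 2024
Fall 2023
Spring 2024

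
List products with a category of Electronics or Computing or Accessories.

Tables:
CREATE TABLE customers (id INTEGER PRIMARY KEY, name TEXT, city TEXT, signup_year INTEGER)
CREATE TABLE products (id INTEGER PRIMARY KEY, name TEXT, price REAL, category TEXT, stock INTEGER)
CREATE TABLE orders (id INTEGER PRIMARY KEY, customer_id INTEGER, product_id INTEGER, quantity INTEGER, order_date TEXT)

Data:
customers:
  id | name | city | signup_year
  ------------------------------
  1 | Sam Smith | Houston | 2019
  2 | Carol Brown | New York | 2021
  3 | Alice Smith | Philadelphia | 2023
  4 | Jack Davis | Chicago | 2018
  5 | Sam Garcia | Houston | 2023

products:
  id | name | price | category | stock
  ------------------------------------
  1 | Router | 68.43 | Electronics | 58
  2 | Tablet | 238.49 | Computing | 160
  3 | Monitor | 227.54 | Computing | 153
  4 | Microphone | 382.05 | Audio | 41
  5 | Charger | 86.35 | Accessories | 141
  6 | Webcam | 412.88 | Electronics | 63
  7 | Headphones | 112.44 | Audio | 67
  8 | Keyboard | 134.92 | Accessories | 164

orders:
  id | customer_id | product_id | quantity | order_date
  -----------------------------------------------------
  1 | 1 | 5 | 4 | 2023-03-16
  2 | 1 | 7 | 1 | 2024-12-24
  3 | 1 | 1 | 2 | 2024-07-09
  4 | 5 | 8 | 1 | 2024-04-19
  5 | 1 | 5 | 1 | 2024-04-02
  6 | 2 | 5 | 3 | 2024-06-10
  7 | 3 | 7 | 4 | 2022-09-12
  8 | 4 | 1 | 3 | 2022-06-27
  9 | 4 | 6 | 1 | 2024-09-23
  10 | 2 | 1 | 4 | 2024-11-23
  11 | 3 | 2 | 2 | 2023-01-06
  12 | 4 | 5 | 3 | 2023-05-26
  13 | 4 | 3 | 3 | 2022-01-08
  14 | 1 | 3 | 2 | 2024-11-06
SELECT name, category FROM products WHERE category IN ('Electronics', 'Computing', 'Accessories')

Execution result:
name | category
Router | Electronics
Tablet | Computing
Monitor | Computing
Charger | Accessories
Webcam | Electronics
Keyboard | Accessories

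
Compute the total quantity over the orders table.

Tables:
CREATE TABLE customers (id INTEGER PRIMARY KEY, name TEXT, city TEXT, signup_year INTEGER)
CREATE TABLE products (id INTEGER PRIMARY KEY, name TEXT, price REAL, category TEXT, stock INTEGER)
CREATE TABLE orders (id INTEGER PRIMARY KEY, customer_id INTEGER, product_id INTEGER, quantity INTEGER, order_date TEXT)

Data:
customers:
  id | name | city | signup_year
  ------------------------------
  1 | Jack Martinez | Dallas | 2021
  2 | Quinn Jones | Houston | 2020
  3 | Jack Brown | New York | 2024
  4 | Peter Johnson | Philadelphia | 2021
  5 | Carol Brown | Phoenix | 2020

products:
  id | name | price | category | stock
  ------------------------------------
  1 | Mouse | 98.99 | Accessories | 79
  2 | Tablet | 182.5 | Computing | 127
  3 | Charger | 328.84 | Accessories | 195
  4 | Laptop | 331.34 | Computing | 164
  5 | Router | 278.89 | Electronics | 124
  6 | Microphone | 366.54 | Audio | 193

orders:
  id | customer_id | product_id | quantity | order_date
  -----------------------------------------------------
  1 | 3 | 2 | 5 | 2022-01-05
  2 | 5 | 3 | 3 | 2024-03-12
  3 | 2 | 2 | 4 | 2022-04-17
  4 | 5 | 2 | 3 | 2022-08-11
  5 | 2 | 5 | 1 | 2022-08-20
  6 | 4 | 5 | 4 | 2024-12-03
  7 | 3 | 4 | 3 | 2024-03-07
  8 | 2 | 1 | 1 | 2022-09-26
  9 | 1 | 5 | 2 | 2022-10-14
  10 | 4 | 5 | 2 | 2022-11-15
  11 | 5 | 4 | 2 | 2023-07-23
SELECT SUM(quantity) FROM orders

Execution result:
30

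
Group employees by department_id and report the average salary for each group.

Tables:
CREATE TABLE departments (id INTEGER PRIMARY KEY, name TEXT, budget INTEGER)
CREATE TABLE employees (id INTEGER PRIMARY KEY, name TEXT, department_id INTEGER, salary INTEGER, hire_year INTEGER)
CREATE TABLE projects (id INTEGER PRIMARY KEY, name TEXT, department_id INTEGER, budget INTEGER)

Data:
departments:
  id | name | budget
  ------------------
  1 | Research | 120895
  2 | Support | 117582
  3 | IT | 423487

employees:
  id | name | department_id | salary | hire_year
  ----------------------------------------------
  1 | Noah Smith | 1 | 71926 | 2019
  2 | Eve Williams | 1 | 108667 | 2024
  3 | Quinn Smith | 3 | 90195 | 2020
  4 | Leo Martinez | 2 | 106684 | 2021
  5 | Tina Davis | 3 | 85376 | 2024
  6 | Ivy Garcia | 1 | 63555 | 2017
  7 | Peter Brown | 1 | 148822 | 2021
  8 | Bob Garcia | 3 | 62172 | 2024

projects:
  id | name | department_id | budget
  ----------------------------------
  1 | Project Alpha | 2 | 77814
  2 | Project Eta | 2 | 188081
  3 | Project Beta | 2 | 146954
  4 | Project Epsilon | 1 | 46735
SELECT department_id, AVG(salary) AS avg_salary FROM employees GROUP BY department_id

Execution result:
department_id | avg_salary
1 | 98242.50
2 | 106684.00
3 | 79247.67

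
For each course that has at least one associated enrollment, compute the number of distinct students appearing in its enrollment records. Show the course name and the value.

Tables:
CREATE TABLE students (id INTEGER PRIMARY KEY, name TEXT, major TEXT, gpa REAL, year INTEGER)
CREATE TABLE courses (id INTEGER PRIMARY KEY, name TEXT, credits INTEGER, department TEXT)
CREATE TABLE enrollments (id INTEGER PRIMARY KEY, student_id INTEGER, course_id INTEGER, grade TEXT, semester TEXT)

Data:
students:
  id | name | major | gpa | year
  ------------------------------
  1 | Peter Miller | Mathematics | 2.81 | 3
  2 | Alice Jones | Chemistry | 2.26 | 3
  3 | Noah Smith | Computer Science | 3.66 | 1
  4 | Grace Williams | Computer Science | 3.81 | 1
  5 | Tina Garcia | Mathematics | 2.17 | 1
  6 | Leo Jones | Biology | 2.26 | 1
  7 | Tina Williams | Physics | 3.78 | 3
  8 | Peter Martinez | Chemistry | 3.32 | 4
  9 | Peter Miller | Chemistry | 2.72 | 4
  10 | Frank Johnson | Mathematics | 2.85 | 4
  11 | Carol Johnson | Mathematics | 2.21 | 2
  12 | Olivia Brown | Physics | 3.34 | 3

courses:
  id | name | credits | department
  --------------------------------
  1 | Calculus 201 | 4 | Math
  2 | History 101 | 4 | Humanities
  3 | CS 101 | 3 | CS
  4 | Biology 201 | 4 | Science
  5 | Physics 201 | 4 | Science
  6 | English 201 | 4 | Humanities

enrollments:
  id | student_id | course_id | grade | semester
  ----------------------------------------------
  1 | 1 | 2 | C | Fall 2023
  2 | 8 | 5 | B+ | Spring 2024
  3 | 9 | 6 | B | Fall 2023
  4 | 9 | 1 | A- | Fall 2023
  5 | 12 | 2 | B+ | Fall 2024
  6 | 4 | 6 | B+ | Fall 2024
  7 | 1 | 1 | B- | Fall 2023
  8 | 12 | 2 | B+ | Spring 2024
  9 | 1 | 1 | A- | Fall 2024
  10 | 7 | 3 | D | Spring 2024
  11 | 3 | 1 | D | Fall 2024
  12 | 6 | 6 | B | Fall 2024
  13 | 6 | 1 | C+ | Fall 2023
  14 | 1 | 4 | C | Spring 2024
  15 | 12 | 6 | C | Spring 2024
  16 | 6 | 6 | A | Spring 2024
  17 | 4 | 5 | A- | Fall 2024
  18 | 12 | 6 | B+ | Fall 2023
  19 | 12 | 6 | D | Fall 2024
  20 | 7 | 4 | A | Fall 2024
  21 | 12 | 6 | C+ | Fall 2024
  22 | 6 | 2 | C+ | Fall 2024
SELECT p.name, COUNT(DISTINCT c.student_id) AS distinct_student_count FROM enrollments c JOIN courses p ON c.course_id = p.id GROUP BY p.id, p.name

Execution result:
name | distinct_student_count
Calculus 201 | 4
History 101 | 3
CS 101 | 1
Biology 201 | 2
Physics 201 | 2
English 201 | 4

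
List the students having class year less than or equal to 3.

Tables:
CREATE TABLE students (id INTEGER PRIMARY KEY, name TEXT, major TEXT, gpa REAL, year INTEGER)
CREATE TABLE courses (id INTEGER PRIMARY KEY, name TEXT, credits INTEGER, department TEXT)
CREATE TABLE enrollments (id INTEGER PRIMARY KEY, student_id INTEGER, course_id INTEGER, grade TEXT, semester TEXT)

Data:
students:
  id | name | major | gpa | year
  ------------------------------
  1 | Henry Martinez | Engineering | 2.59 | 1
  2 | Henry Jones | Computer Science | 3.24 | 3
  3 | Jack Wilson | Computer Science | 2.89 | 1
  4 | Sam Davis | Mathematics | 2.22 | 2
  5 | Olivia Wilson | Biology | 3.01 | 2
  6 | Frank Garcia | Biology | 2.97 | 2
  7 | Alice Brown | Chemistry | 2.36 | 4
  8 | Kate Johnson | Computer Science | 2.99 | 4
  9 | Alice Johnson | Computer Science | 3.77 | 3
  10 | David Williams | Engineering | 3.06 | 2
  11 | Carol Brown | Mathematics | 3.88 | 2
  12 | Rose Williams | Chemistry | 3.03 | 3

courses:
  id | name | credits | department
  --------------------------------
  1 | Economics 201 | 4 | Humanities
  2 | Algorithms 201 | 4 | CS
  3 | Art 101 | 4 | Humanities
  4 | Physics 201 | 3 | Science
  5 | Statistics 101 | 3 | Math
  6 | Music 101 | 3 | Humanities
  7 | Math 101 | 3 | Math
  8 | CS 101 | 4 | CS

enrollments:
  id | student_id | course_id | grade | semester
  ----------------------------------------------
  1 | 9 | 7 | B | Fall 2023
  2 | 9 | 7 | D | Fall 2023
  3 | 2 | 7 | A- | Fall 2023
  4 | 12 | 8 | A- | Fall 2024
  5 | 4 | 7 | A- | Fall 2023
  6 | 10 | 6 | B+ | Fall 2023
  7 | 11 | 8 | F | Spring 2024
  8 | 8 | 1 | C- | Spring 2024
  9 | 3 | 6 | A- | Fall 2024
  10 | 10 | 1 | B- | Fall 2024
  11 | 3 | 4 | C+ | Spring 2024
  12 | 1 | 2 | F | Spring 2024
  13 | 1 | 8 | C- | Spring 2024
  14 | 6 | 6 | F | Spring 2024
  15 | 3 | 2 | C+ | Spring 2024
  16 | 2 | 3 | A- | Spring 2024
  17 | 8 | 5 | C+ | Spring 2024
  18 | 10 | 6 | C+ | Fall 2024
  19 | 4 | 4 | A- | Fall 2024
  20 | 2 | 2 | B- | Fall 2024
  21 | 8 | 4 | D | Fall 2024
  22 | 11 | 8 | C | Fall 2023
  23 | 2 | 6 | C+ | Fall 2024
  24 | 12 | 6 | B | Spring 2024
SELECT name, year FROM students WHERE year <= 3

Execution result:
name | year
Henry Martinez | 1
Henry Jones | 3
Jack Wilson | 1
Sam Davis | 2
Olivia Wilson | 2
Frank Garcia | 2
Alice Johnson | 3
David Williams | 2
Carol Brown | 2
Rose Williams | 3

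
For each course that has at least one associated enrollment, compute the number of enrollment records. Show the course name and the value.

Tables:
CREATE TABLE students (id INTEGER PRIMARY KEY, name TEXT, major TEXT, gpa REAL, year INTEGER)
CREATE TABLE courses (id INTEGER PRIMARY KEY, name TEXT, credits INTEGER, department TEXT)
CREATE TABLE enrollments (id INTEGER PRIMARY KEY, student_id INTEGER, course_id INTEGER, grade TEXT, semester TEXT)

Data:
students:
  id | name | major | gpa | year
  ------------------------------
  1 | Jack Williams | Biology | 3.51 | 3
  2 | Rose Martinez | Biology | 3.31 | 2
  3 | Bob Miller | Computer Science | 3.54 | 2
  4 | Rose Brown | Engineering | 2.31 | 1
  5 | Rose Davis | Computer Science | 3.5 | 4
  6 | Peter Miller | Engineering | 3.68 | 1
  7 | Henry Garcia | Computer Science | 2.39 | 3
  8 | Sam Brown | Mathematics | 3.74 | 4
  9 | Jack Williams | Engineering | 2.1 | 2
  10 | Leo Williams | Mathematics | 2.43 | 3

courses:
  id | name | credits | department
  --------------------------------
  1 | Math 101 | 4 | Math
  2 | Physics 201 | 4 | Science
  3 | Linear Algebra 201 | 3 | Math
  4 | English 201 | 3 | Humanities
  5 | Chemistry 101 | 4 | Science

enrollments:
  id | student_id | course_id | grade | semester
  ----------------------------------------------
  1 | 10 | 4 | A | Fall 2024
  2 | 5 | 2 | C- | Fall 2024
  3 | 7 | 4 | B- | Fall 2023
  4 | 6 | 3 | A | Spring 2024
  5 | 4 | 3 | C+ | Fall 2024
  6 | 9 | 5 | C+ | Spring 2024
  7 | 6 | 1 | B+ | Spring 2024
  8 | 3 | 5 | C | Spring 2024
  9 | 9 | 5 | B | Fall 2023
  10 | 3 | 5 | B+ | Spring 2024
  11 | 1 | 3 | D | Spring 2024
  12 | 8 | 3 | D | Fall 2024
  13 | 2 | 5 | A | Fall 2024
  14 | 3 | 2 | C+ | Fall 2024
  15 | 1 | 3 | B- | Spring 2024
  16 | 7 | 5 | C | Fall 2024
SELECT p.name, COUNT(*) AS n FROM enrollments c JOIN courses p ON c.course_id = p.id GROUP BY p.id, p.name

Execution result:
name | n
Math 101 | 1
Physics 201 | 2
Linear Algebra 201 | 5
English 201 | 2
Chemistry 101 | 6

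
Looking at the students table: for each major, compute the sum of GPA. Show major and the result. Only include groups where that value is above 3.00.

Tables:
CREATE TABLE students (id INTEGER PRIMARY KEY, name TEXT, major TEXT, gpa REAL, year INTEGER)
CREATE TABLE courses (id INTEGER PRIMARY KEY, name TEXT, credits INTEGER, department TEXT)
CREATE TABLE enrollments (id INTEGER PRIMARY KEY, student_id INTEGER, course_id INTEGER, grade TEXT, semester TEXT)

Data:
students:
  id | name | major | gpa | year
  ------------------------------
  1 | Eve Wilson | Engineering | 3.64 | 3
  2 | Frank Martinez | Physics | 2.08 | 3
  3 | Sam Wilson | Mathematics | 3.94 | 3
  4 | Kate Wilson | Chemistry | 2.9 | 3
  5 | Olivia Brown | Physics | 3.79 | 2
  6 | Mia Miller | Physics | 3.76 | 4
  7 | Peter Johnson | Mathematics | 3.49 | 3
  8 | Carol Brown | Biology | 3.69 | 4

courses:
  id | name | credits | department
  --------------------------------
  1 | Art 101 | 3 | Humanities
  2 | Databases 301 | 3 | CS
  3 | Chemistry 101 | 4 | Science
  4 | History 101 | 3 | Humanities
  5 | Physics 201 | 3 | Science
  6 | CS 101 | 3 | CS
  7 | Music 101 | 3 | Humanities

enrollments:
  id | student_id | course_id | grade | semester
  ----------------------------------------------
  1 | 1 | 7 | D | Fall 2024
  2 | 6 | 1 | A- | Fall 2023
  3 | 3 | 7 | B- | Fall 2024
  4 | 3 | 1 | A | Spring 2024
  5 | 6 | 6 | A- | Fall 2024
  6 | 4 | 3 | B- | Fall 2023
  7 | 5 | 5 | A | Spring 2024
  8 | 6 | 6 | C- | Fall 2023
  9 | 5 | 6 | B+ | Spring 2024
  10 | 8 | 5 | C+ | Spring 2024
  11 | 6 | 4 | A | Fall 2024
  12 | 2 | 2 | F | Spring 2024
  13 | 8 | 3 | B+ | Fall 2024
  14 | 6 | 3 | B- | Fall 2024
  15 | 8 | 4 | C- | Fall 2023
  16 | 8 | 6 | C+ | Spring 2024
SELECT major, SUM(gpa) AS sum_gpa FROM students GROUP BY major HAVING SUM(gpa) > 3.0

Execution result:
major | sum_gpa
Biology | 3.69
Engineering | 3.64
Mathematics | 7.43
Physics | 9.63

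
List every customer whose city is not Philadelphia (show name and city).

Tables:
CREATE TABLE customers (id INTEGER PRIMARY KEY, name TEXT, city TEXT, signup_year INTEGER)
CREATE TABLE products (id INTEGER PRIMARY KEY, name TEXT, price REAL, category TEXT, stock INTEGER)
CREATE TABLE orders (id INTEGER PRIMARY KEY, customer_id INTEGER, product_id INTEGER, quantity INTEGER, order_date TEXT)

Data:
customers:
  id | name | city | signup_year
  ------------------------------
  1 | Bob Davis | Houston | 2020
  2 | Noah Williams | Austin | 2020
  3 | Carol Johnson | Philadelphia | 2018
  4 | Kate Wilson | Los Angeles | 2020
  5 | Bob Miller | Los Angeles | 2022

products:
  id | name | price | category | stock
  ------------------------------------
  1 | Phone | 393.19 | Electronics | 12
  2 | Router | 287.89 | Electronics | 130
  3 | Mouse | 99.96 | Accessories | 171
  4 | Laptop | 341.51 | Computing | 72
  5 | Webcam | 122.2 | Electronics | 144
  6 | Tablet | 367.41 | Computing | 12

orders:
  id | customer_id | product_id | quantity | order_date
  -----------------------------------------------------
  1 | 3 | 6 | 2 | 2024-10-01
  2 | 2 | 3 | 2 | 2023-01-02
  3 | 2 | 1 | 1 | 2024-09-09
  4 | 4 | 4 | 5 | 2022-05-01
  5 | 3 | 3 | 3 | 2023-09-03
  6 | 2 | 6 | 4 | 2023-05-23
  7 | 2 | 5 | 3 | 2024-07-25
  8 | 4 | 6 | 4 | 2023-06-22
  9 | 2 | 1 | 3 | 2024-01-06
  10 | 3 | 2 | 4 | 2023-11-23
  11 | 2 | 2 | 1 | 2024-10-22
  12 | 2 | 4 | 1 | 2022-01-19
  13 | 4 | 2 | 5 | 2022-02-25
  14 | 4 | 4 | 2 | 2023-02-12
SELECT name, city FROM customers WHERE city <> 'Philadelphia'

Execution result:
name | city
Bob Davis | Houston
Noah Williams | Austin
Kate Wilson | Los Angeles
Bob Miller | Los Angeles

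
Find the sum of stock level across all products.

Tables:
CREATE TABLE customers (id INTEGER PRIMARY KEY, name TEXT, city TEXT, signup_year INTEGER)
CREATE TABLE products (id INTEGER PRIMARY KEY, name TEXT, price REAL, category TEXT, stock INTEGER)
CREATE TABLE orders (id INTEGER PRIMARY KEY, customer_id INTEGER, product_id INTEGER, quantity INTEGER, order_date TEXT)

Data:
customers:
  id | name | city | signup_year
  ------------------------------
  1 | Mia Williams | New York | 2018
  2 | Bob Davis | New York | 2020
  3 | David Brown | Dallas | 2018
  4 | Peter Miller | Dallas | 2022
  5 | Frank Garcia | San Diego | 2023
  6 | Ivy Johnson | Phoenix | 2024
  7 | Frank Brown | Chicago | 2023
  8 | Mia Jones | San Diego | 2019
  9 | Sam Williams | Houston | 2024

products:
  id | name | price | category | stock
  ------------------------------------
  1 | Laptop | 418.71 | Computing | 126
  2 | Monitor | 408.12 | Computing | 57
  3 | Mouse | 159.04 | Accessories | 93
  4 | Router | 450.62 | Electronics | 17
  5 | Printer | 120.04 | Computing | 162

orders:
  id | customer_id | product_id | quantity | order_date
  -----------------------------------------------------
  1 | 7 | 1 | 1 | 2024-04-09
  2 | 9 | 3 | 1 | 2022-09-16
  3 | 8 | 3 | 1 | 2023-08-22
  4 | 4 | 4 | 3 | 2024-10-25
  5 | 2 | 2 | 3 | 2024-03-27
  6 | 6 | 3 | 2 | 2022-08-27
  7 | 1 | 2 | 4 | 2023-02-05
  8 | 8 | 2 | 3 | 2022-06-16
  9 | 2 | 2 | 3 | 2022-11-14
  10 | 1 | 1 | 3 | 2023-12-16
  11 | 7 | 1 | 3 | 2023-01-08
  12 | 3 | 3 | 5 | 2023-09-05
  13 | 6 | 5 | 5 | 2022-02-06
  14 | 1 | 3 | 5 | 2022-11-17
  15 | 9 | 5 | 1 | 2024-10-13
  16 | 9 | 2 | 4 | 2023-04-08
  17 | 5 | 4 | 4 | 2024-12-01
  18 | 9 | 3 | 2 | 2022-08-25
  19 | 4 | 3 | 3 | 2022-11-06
SELECT SUM(stock) FROM products

Execution result:
455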